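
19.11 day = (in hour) 458.6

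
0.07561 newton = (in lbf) 0.017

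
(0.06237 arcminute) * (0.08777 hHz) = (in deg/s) 0.009124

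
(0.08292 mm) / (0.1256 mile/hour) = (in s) 0.001477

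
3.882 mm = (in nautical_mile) 2.096e-06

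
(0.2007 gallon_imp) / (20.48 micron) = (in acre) 0.01101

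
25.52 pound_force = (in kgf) 11.58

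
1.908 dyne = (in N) 1.908e-05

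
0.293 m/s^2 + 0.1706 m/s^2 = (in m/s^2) 0.4636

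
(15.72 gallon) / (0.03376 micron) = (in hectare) 176.3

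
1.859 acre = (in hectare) 0.7523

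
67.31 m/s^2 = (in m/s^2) 67.31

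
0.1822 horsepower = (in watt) 135.9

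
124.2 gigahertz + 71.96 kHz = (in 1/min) 7.452e+12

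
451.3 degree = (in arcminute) 2.708e+04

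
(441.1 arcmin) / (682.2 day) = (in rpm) 2.079e-08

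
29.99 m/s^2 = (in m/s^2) 29.99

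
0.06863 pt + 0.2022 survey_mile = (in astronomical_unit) 2.175e-09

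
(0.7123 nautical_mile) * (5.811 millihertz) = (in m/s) 7.666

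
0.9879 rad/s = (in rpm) 9.434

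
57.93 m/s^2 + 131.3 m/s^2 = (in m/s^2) 189.2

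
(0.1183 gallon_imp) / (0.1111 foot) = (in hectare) 1.588e-06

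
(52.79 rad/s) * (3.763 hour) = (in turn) 1.138e+05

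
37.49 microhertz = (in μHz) 37.49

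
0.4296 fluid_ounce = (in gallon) 0.003356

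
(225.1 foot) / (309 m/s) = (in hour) 6.168e-05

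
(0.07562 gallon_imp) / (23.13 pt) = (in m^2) 0.04213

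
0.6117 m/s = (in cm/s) 61.17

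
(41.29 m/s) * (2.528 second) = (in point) 2.959e+05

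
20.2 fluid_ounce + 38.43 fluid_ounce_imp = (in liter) 1.689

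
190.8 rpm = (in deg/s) 1145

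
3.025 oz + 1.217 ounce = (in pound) 0.2651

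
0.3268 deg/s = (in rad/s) 0.005704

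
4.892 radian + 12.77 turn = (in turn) 13.55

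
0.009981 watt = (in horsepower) 1.338e-05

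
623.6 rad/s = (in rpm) 5955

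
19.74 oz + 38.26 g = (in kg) 0.5979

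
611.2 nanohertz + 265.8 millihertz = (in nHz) 2.658e+08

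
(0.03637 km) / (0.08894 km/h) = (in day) 0.01704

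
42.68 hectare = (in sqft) 4.594e+06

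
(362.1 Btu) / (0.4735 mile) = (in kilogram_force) 51.12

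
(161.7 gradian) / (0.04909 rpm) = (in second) 494.1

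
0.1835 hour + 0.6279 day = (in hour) 15.25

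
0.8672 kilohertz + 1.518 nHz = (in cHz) 8.672e+04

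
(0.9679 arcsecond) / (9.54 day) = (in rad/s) 5.693e-12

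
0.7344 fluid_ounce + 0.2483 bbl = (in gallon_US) 10.43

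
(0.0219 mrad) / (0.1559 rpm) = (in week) 2.218e-09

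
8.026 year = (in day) 2929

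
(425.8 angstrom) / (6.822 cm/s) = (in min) 1.04e-08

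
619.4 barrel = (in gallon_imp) 2.166e+04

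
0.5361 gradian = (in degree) 0.4825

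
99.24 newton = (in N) 99.24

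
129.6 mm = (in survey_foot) 0.4252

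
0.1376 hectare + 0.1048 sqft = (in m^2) 1376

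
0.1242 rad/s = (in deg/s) 7.116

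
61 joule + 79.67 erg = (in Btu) 0.05782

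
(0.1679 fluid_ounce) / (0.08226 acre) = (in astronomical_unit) 9.971e-20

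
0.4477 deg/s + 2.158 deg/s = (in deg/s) 2.606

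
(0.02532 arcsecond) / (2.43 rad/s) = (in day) 5.847e-13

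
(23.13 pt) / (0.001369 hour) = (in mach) 4.862e-06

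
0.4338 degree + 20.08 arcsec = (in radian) 0.007669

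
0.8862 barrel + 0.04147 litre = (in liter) 140.9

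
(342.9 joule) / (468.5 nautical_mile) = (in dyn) 39.52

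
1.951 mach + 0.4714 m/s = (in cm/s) 6.648e+04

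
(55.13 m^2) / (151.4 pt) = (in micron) 1.032e+09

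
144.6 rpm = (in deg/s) 867.6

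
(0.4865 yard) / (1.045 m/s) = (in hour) 0.0001182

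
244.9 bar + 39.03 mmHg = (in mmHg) 1.837e+05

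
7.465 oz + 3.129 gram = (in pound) 0.4735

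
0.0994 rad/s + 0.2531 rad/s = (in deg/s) 20.2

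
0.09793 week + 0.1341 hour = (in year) 0.001893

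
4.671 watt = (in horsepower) 0.006264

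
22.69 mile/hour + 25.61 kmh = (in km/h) 62.13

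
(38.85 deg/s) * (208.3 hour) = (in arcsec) 1.049e+11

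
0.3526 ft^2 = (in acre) 8.095e-06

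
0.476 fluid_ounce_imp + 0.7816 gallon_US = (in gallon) 0.7852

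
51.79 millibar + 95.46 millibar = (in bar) 0.1472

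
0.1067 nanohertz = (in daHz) 1.067e-11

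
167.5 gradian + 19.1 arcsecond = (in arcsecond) 5.427e+05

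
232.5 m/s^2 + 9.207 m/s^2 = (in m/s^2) 241.7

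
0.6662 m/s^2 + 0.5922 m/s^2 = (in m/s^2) 1.258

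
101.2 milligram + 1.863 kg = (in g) 1863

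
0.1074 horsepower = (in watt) 80.09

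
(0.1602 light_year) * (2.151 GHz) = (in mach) 9.574e+21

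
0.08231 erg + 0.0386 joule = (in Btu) 3.659e-05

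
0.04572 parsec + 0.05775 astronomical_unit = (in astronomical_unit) 9430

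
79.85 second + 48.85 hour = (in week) 0.2909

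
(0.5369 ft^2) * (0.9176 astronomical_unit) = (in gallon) 1.809e+12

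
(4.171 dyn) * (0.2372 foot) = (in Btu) 2.858e-09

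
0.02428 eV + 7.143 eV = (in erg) 1.148e-11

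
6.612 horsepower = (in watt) 4931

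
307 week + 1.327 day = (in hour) 5.161e+04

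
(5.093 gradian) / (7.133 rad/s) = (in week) 1.854e-08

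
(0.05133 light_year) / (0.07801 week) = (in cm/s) 1.029e+12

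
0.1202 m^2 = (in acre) 2.97e-05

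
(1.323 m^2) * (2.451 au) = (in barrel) 3.051e+12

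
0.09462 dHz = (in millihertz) 9.462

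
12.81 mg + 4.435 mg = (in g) 0.01724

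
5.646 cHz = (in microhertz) 5.646e+04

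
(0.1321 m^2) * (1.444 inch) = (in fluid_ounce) 163.8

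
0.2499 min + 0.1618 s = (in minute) 0.2526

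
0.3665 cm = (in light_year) 3.874e-19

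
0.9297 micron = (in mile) 5.777e-10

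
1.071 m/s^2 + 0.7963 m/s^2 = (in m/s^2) 1.867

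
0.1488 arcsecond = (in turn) 1.148e-07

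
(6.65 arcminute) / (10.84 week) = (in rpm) 2.818e-09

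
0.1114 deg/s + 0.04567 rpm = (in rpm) 0.06424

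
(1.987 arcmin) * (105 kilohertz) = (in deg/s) 3477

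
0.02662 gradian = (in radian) 0.0004181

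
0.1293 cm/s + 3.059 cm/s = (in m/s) 0.03188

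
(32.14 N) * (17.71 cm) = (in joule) 5.692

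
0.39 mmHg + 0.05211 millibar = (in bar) 0.0005721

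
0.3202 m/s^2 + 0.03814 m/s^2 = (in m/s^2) 0.3583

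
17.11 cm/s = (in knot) 0.3326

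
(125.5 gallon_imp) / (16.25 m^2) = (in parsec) 1.138e-18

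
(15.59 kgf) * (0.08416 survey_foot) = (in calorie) 0.9373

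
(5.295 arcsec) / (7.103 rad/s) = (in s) 3.614e-06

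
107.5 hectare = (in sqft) 1.157e+07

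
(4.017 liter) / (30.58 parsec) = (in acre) 1.052e-24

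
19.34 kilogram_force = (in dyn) 1.897e+07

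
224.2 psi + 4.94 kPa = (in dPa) 1.551e+07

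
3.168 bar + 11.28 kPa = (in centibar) 328.1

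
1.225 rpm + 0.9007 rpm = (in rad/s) 0.2226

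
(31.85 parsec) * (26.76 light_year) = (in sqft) 2.678e+36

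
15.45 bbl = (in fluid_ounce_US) 8.306e+04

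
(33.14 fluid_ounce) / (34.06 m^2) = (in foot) 9.441e-05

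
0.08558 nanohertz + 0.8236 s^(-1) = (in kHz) 0.0008236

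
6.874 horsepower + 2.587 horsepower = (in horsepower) 9.461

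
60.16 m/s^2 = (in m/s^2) 60.16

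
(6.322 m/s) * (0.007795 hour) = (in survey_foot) 582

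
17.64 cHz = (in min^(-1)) 10.58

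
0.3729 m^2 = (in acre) 9.215e-05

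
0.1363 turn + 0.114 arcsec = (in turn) 0.1363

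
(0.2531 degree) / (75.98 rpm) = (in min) 9.253e-06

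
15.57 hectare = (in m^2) 1.557e+05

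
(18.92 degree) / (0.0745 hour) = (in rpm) 0.01176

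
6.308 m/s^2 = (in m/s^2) 6.308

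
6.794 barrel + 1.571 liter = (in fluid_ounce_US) 3.658e+04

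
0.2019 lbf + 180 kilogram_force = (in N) 1766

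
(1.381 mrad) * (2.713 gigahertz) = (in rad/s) 3.747e+06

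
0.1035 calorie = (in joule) 0.433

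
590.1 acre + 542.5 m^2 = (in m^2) 2.389e+06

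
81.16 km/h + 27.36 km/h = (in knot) 58.6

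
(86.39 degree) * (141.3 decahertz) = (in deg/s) 1.221e+05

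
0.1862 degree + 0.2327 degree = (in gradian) 0.4654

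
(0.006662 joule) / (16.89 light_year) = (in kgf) 4.251e-21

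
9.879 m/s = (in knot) 19.2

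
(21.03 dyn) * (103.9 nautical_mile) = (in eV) 2.526e+20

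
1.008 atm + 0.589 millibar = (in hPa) 1022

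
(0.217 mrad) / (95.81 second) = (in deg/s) 0.0001298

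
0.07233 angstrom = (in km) 7.233e-15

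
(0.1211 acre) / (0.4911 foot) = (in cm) 3.274e+05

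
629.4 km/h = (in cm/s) 1.748e+04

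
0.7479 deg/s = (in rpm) 0.1247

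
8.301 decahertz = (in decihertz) 830.1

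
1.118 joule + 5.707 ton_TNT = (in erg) 2.388e+17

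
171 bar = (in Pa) 1.71e+07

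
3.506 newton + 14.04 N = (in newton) 17.55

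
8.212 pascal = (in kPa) 0.008212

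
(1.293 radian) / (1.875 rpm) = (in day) 7.622e-05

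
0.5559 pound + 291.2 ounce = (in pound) 18.76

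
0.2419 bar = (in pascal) 2.419e+04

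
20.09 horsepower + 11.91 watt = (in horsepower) 20.11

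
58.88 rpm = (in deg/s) 353.3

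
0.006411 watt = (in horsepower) 8.597e-06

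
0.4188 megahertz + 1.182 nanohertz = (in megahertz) 0.4188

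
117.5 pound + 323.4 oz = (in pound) 137.7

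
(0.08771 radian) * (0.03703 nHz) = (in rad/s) 3.248e-12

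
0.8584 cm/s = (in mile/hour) 0.0192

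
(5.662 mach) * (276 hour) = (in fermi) 1.916e+24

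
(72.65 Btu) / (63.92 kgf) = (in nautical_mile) 0.06603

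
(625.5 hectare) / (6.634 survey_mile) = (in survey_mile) 0.364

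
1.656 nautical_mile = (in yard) 3354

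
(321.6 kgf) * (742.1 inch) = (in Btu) 56.35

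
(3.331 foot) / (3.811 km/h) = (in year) 3.041e-08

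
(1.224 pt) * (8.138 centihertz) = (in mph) 7.861e-05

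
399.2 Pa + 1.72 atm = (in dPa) 1.747e+06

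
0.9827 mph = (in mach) 0.00129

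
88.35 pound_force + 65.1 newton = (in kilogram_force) 46.71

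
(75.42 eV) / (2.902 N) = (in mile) 2.587e-21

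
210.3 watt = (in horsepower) 0.282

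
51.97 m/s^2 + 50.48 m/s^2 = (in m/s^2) 102.4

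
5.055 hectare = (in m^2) 5.055e+04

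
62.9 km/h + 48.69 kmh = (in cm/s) 3100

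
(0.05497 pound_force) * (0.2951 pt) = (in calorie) 6.084e-06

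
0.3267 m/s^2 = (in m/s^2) 0.3267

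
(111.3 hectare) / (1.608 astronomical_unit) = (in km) 4.627e-09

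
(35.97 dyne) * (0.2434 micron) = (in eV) 5.465e+08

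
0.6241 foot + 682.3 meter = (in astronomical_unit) 4.562e-09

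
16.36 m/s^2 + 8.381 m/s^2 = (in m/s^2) 24.74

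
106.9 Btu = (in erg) 1.128e+12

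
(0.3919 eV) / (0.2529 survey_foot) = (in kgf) 8.306e-20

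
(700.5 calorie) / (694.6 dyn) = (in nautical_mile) 227.8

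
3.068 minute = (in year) 5.837e-06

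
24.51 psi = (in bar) 1.69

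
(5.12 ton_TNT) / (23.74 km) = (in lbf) 2.029e+05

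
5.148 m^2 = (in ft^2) 55.41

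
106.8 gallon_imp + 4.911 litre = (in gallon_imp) 107.9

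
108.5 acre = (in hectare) 43.91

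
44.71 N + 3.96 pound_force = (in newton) 62.32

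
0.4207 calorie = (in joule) 1.76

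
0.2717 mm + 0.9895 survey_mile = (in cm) 1.592e+05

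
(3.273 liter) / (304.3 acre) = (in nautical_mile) 1.435e-12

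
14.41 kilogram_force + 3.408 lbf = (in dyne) 1.565e+07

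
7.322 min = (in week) 0.0007264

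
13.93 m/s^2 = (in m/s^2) 13.93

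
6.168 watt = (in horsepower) 0.008271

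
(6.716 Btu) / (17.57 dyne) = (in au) 0.0002696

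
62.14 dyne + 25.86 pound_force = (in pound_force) 25.86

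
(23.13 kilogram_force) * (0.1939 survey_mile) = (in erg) 7.078e+11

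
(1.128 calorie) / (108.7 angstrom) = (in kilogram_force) 4.427e+07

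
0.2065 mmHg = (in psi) 0.003993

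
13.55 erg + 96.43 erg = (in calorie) 2.629e-06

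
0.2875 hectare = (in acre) 0.7104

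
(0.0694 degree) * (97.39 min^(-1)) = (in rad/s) 0.001966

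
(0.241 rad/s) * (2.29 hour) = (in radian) 1987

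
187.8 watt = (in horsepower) 0.2518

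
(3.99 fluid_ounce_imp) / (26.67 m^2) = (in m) 4.251e-06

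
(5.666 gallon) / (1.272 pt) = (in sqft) 514.5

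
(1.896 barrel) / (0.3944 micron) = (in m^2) 7.643e+05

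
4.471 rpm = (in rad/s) 0.4682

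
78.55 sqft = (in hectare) 0.0007298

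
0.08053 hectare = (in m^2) 805.3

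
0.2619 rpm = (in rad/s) 0.02743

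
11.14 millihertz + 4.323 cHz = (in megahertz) 5.437e-08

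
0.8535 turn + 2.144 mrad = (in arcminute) 1.844e+04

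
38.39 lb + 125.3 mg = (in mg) 1.741e+07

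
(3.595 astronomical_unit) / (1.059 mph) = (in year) 3.602e+04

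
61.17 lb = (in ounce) 978.7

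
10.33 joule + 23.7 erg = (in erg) 1.033e+08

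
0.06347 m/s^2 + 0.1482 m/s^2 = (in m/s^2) 0.2117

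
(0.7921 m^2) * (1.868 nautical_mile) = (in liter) 2.74e+06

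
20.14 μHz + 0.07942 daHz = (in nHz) 7.942e+08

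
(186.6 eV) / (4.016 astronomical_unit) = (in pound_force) 1.119e-29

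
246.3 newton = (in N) 246.3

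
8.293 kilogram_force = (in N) 81.33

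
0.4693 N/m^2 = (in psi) 6.807e-05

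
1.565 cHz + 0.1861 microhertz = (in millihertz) 15.65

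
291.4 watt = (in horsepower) 0.3908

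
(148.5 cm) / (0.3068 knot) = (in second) 9.409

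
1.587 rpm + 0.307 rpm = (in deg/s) 11.36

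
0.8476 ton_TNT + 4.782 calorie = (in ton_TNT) 0.8476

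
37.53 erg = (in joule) 3.753e-06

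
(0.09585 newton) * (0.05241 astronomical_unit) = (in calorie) 1.796e+08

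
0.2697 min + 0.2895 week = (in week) 0.2895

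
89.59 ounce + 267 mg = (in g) 2540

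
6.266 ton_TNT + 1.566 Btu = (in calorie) 6.266e+09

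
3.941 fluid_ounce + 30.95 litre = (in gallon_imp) 6.834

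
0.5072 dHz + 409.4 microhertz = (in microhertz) 5.113e+04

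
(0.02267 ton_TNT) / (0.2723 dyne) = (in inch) 1.371e+15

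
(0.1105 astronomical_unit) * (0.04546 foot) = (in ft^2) 2.465e+09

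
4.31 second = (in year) 1.367e-07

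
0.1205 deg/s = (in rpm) 0.02008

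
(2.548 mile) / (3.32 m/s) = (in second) 1235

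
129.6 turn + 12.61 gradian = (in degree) 4.667e+04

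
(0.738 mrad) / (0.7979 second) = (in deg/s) 0.05299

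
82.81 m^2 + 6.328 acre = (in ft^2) 2.765e+05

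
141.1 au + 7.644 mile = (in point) 5.983e+16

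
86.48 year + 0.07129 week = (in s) 2.727e+09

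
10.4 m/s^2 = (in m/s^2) 10.4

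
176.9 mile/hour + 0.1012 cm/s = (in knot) 153.7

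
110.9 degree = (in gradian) 123.2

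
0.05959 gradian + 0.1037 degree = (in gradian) 0.1748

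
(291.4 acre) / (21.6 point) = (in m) 1.548e+08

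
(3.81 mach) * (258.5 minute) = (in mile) 1.25e+04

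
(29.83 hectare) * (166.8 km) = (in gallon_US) 1.314e+13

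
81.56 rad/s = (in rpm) 778.8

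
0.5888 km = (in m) 588.8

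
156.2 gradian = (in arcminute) 8435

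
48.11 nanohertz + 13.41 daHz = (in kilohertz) 0.1341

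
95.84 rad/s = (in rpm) 915.2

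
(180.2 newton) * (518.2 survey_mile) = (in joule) 1.503e+08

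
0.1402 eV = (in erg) 2.246e-13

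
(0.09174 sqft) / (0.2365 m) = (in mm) 36.04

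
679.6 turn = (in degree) 2.447e+05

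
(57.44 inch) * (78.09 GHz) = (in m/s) 1.139e+11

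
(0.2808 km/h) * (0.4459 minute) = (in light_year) 2.206e-16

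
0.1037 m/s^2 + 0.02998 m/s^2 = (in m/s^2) 0.1337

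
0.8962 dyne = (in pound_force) 2.015e-06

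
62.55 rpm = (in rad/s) 6.55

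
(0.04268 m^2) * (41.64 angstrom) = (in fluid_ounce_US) 6.009e-06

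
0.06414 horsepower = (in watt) 47.83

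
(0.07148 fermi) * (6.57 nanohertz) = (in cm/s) 4.696e-23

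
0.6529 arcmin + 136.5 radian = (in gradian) 8690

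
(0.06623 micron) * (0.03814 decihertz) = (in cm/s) 2.526e-08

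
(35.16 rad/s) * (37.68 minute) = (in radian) 7.949e+04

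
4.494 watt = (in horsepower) 0.006027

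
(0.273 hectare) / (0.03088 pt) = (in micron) 2.506e+14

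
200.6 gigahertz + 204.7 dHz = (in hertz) 2.006e+11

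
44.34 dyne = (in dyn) 44.34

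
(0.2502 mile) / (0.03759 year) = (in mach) 9.976e-07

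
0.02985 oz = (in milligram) 846.2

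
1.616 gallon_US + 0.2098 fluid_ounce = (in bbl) 0.03852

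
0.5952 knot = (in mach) 0.0008993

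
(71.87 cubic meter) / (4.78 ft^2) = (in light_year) 1.711e-14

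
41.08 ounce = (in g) 1165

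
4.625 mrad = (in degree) 0.265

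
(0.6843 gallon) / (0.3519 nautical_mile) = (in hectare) 3.975e-10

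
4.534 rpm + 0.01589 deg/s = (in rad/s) 0.4751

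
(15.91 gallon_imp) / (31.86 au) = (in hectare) 1.518e-18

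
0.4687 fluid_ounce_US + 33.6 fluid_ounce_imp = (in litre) 0.9685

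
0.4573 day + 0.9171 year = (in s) 2.896e+07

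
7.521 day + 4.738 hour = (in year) 0.02115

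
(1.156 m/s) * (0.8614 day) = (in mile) 53.46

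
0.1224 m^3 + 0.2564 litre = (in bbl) 0.7715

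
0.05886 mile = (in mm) 9.473e+04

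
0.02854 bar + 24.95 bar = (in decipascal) 2.498e+07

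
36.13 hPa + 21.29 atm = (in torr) 1.621e+04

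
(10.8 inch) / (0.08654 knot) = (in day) 7.132e-05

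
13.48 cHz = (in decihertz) 1.348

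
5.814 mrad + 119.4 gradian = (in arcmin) 6468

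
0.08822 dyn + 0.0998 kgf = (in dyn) 9.787e+04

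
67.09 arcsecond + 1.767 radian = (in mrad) 1767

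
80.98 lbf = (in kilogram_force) 36.73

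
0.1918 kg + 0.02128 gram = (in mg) 1.918e+05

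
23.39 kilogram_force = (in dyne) 2.294e+07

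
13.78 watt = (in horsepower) 0.01848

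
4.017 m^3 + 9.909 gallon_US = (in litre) 4055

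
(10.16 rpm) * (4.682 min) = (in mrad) 2.989e+05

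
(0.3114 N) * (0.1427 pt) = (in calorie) 3.747e-06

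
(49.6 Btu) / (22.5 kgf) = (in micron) 2.372e+08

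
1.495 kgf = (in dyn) 1.466e+06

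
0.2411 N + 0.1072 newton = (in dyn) 3.483e+04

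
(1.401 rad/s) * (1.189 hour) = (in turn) 954.4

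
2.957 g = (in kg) 0.002957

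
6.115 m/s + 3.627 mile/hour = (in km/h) 27.85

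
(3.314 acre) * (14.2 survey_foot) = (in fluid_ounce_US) 1.963e+09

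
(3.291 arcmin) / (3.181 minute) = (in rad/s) 5.016e-06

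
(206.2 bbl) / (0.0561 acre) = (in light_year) 1.526e-17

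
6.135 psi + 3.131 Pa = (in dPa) 4.23e+05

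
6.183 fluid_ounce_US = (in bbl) 0.00115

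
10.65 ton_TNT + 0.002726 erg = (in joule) 4.456e+10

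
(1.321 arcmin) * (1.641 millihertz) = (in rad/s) 6.306e-07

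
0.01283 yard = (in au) 7.842e-14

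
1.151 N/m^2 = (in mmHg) 0.008633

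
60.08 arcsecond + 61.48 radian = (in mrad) 6.148e+04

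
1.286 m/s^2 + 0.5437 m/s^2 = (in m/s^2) 1.83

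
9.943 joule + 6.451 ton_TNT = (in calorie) 6.451e+09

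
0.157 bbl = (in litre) 24.96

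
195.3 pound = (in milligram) 8.859e+07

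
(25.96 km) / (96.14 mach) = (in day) 9.178e-06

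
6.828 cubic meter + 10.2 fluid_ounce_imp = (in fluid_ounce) 2.309e+05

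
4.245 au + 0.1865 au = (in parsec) 2.148e-05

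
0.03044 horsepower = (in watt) 22.7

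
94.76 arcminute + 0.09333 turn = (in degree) 35.18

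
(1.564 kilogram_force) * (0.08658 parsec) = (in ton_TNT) 9.793e+06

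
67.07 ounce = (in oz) 67.07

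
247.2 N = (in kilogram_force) 25.21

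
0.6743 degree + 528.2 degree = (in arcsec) 1.904e+06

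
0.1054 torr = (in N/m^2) 14.05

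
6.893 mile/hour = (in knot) 5.99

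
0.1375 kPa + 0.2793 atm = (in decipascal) 2.844e+05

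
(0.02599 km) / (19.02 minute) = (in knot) 0.04427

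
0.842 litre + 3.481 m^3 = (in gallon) 919.8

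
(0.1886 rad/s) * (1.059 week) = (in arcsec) 2.492e+10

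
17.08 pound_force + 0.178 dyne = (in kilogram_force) 7.747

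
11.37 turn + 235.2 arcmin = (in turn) 11.38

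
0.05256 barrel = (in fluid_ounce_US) 282.6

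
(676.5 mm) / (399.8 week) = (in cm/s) 2.798e-07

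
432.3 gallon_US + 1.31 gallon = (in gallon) 433.6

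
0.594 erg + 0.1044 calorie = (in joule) 0.4368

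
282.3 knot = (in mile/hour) 324.9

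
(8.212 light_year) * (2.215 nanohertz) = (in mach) 5.054e+05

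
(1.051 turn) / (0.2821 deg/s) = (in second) 1341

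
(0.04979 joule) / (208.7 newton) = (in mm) 0.2386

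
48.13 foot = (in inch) 577.6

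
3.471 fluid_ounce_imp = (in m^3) 9.862e-05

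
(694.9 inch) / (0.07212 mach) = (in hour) 0.0001997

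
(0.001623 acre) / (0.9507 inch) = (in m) 272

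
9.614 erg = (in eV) 6.001e+12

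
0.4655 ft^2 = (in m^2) 0.04325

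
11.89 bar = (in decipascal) 1.189e+07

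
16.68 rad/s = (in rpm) 159.3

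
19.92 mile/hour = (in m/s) 8.905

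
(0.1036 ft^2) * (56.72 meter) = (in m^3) 0.5459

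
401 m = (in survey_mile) 0.2492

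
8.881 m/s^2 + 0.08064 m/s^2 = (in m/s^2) 8.962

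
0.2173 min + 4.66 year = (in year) 4.66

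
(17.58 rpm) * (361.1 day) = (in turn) 9.141e+06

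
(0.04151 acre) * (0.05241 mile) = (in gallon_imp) 3.117e+06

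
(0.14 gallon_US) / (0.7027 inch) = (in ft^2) 0.3196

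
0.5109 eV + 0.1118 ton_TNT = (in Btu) 4.434e+05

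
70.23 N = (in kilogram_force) 7.161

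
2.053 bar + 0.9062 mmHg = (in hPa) 2054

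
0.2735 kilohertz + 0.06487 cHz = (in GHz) 2.735e-07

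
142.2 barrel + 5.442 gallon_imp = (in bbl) 142.4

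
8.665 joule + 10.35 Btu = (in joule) 1.093e+04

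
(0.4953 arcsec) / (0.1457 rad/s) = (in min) 2.747e-07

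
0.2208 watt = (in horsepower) 0.0002961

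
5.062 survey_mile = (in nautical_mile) 4.399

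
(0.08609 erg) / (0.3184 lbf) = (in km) 6.078e-12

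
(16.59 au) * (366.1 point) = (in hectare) 3.205e+07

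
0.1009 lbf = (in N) 0.4488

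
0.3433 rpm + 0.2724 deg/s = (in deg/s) 2.332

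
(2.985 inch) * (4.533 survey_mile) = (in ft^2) 5954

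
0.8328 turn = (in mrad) 5233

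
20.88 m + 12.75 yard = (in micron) 3.254e+07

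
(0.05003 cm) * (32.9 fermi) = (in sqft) 1.772e-16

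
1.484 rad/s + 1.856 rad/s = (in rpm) 31.89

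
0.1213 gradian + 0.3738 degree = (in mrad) 8.429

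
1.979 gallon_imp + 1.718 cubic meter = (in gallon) 456.2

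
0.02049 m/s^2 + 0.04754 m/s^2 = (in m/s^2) 0.06803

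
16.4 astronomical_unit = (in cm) 2.453e+14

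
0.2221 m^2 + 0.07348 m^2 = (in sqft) 3.182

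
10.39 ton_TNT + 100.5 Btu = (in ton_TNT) 10.39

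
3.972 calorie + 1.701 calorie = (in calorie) 5.673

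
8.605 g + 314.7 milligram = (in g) 8.92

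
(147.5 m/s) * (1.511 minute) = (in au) 8.939e-08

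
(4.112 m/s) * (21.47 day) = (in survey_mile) 4740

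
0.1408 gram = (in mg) 140.8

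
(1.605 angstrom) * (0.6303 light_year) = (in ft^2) 1.03e+07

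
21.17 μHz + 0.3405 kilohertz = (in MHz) 0.0003405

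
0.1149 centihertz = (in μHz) 1149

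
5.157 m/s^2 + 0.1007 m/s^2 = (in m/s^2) 5.258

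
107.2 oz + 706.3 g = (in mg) 3.745e+06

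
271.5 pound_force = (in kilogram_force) 123.2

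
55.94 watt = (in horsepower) 0.07502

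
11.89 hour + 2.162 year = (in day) 789.6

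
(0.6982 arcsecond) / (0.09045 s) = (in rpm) 0.0003574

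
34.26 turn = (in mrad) 2.153e+05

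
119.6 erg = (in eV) 7.465e+13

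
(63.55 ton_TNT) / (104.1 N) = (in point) 7.24e+12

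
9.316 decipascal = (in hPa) 0.009316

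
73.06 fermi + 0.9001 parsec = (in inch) 1.093e+18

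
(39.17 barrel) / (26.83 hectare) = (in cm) 0.002321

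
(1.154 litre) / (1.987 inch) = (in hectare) 2.287e-06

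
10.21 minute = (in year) 1.943e-05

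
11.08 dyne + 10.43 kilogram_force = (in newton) 102.3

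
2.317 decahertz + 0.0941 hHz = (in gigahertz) 3.258e-08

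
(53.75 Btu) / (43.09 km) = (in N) 1.316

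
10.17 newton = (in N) 10.17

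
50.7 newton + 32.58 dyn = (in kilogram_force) 5.17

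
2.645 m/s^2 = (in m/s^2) 2.645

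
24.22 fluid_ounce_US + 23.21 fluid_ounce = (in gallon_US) 0.3705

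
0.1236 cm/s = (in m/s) 0.001236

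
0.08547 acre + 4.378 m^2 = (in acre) 0.08655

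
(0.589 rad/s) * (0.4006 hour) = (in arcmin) 2.92e+06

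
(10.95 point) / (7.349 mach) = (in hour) 4.288e-10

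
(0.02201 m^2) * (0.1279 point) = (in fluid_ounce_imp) 0.03495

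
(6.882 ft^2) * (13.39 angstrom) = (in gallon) 2.262e-07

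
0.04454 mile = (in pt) 2.032e+05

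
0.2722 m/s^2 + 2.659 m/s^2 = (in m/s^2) 2.931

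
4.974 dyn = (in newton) 4.974e-05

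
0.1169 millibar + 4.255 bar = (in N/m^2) 4.255e+05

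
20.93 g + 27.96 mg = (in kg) 0.02096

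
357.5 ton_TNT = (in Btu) 1.418e+09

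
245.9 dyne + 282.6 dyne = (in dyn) 528.5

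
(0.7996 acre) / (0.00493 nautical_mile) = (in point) 1.005e+06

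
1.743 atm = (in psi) 25.62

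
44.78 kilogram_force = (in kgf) 44.78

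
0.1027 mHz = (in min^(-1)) 0.006162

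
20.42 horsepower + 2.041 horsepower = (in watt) 1.675e+04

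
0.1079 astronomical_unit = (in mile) 1.003e+07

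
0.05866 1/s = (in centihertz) 5.866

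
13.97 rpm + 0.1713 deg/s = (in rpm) 14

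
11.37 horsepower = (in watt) 8479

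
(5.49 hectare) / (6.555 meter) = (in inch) 3.297e+05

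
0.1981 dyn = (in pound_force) 4.453e-07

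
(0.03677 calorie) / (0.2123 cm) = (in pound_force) 16.29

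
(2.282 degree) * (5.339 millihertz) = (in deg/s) 0.01218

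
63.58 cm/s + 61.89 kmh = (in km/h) 64.18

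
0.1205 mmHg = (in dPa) 160.7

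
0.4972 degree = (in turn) 0.001381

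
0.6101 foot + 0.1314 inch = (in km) 0.0001893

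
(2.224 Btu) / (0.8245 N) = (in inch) 1.12e+05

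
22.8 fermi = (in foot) 7.48e-14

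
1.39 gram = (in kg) 0.00139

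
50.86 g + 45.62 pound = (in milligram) 2.074e+07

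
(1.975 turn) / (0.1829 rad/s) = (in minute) 1.131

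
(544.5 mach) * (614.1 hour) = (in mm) 4.099e+14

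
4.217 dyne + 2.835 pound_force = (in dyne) 1.261e+06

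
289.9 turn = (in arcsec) 3.757e+08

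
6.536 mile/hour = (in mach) 0.008581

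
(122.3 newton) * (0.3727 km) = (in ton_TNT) 1.089e-05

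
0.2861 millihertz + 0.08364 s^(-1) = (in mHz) 83.93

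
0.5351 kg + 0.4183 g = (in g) 535.5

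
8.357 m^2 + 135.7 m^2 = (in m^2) 144.1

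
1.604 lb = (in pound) 1.604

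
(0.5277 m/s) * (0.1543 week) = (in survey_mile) 30.6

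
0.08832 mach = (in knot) 58.46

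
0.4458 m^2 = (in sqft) 4.799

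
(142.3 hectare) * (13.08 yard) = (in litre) 1.702e+10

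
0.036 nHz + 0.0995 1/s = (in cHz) 9.95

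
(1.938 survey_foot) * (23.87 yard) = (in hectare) 0.001289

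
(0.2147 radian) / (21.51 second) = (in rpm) 0.09532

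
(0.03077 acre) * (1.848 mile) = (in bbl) 2.329e+06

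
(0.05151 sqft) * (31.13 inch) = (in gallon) 0.9996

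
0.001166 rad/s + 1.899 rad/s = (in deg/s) 108.9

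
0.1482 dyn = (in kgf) 1.511e-07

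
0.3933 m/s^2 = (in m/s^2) 0.3933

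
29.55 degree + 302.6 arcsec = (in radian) 0.5172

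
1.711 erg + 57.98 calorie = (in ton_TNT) 5.798e-08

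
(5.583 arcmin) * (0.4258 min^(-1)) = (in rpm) 0.0001101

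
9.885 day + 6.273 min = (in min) 1.424e+04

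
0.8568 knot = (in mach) 0.001294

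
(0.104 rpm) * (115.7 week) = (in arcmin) 2.62e+09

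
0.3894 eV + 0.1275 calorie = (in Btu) 0.0005056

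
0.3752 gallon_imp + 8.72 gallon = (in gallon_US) 9.171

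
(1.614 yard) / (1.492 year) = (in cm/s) 3.137e-06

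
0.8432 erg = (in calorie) 2.015e-08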